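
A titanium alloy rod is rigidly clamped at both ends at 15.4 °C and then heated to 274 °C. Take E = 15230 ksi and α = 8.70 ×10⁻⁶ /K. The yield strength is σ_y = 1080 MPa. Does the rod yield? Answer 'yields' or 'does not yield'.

does not yield

E = 15230 ksi = 105.0 GPa.
ΔT = 258.6 K. Constrained thermal stress σ = E·α·ΔT = 105.0×10³ MPa × 8.70×10⁻⁶ × 258.6 = 236 MPa (compressive).
Compare to σ_y = 1080 MPa: σ < σ_y, so it does not yield.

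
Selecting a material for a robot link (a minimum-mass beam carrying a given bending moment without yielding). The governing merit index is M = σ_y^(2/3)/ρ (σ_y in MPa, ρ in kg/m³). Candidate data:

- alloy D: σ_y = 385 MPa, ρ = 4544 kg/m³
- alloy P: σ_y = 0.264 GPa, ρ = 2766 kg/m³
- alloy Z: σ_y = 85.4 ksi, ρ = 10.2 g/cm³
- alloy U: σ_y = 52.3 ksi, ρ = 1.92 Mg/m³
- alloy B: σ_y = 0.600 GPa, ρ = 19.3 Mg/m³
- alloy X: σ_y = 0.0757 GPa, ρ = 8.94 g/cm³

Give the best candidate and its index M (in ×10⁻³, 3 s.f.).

alloy U, M = 26.4×10⁻³

Normalizing units and computing the index:
  alloy D: σ_y = 385.0 MPa, ρ = 4544 kg/m³
  alloy P: σ_y = 264.0 MPa, ρ = 2766 kg/m³
  alloy Z: σ_y = 588.8 MPa, ρ = 10200 kg/m³
  alloy U: σ_y = 360.6 MPa, ρ = 1920 kg/m³
  alloy B: σ_y = 600.0 MPa, ρ = 19300 kg/m³
  alloy X: σ_y = 75.70 MPa, ρ = 8940 kg/m³
  alloy U: M = 26.4×10⁻³
  alloy P: M = 14.9×10⁻³
  alloy D: M = 11.6×10⁻³
  alloy Z: M = 6.89×10⁻³
  alloy B: M = 3.69×10⁻³
  alloy X: M = 2.00×10⁻³
Alloy U has the largest M.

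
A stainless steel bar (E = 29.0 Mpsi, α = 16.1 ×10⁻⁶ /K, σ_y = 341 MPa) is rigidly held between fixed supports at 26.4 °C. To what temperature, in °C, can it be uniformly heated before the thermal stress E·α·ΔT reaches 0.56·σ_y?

85.7 °C

E = 29.0 Mpsi = 199.9 GPa.
E·α·ΔT = 191.0 MPa ⇒ ΔT = 191.0 / (199.9×10³ × 16.1×10⁻⁶) = 59.32 K.
T = 26.4 + 59.32 = 85.72 °C.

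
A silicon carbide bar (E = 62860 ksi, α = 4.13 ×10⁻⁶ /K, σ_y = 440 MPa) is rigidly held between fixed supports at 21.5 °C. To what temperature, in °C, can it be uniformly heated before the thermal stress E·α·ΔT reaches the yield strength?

E = 62860 ksi = 433.4 GPa.
E·α·ΔT = 440.0 MPa ⇒ ΔT = 440.0 / (433.4×10³ × 4.13×10⁻⁶) = 245.8 K.
T = 21.5 + 245.8 = 267.3 °C.

267 °C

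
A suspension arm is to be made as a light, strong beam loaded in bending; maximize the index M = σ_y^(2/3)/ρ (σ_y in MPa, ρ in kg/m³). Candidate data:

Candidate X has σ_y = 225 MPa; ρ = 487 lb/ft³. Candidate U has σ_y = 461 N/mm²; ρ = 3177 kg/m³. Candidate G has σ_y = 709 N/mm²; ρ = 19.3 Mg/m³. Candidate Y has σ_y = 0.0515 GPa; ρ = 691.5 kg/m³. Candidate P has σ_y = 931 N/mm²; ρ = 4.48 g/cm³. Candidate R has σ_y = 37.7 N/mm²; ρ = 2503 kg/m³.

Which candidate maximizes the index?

candidate P

Normalizing units and computing the index:
  candidate X: σ_y = 225.0 MPa, ρ = 7801 kg/m³
  candidate U: σ_y = 461.0 MPa, ρ = 3177 kg/m³
  candidate G: σ_y = 709.0 MPa, ρ = 19300 kg/m³
  candidate Y: σ_y = 51.50 MPa, ρ = 691.5 kg/m³
  candidate P: σ_y = 931.0 MPa, ρ = 4480 kg/m³
  candidate R: σ_y = 37.70 MPa, ρ = 2503 kg/m³
  candidate P: M = 21.3×10⁻³
  candidate Y: M = 20.0×10⁻³
  candidate U: M = 18.8×10⁻³
  candidate X: M = 4.74×10⁻³
  candidate R: M = 4.49×10⁻³
  candidate G: M = 4.12×10⁻³
Highest index: candidate P.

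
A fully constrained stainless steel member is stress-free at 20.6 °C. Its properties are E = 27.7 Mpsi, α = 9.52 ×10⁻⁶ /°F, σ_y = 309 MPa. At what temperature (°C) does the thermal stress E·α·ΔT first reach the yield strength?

E = 27.7 Mpsi = 191.0 GPa.
α = 9.52×10⁻⁶/°F × 9/5 = 17.1×10⁻⁶/K.
E·α·ΔT = 309.0 MPa ⇒ ΔT = 309.0 / (191.0×10³ × 17.1×10⁻⁶) = 94.42 K.
T = 20.6 + 94.42 = 115.0 °C.

115 °C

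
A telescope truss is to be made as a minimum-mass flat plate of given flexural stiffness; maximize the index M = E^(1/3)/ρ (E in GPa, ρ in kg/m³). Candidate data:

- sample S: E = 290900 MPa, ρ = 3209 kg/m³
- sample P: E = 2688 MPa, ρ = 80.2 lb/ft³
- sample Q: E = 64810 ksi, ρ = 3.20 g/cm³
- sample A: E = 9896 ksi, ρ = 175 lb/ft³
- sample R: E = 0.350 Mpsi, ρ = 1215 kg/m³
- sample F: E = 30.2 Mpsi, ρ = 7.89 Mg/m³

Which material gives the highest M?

Convert each candidate to consistent units, then evaluate M:
  sample S: E = 290.9 GPa, ρ = 3209 kg/m³
  sample P: E = 2.688 GPa, ρ = 1285 kg/m³
  sample Q: E = 446.8 GPa, ρ = 3200 kg/m³
  sample A: E = 68.23 GPa, ρ = 2803 kg/m³
  sample R: E = 2.413 GPa, ρ = 1215 kg/m³
  sample F: E = 208.2 GPa, ρ = 7890 kg/m³
  sample Q: M = 2.39×10⁻³
  sample S: M = 2.06×10⁻³
  sample A: M = 1.46×10⁻³
  sample R: M = 1.10×10⁻³
  sample P: M = 1.08×10⁻³
  sample F: M = 0.751×10⁻³
Highest index: sample Q.

sample Q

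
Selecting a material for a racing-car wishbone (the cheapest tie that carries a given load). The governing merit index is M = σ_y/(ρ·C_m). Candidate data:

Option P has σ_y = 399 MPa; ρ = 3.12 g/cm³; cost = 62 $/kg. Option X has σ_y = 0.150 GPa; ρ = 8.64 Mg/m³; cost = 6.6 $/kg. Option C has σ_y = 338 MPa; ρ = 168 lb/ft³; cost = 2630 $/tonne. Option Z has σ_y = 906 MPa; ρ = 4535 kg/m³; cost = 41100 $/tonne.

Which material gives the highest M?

Convert each candidate to consistent units, then evaluate M:
  option P: σ_y = 399.0 MPa, ρ = 3120 kg/m³, cost = 62.00 $/kg
  option X: σ_y = 150.0 MPa, ρ = 8640 kg/m³, cost = 6.600 $/kg
  option C: σ_y = 338.0 MPa, ρ = 2691 kg/m³, cost = 2.630 $/kg
  option Z: σ_y = 906.0 MPa, ρ = 4535 kg/m³, cost = 41.10 $/kg
  option C: M = 47.8 kN·m per $
  option Z: M = 4.86 kN·m per $
  option X: M = 2.63 kN·m per $
  option P: M = 2.06 kN·m per $
Highest index: option C.

option C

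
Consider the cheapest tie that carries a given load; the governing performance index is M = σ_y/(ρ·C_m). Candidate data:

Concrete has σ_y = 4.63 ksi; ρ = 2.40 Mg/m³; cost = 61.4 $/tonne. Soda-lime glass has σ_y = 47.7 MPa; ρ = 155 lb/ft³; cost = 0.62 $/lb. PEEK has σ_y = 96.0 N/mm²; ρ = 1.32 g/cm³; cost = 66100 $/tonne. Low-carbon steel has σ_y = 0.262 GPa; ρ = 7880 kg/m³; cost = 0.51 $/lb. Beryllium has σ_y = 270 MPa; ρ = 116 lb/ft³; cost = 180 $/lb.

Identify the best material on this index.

Normalizing units and computing the index:
  concrete: σ_y = 31.92 MPa, ρ = 2400 kg/m³, cost = 0.06140 $/kg
  soda-lime glass: σ_y = 47.70 MPa, ρ = 2483 kg/m³, cost = 1.367 $/kg
  PEEK: σ_y = 96.00 MPa, ρ = 1320 kg/m³, cost = 66.10 $/kg
  low-carbon steel: σ_y = 262.0 MPa, ρ = 7880 kg/m³, cost = 1.124 $/kg
  beryllium: σ_y = 270.0 MPa, ρ = 1858 kg/m³, cost = 396.8 $/kg
  concrete: M = 217 kN·m per $
  low-carbon steel: M = 29.6 kN·m per $
  soda-lime glass: M = 14.1 kN·m per $
  PEEK: M = 1.10 kN·m per $
  beryllium: M = 0.366 kN·m per $
Concrete has the largest M.

concrete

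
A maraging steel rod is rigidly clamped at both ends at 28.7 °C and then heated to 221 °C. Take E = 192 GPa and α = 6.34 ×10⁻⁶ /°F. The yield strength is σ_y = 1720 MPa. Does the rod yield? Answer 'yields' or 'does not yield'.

does not yield

α = 6.34×10⁻⁶/°F × 9/5 = 11.4×10⁻⁶/K.
ΔT = 192.3 K. Constrained thermal stress σ = E·α·ΔT = 192.0×10³ MPa × 11.4×10⁻⁶ × 192.3 = 421 MPa (compressive).
Compare to σ_y = 1720 MPa: σ < σ_y, so it does not yield.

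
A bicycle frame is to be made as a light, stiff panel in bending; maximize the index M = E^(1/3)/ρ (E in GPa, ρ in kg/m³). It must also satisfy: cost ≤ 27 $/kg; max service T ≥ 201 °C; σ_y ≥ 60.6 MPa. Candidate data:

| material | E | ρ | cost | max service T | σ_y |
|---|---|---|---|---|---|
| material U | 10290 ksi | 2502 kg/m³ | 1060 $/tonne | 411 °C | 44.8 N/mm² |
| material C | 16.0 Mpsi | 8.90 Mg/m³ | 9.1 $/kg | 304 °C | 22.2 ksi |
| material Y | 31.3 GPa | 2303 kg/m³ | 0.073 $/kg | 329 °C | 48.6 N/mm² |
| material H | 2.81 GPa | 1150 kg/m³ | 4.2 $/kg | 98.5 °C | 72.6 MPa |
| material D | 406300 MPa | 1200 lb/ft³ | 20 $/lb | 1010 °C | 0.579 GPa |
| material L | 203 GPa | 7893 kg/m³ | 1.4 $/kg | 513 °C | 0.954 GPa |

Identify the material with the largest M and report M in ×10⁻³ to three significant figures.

material L, M = 0.745×10⁻³

Screen on constraints: cost ≤ 27 $/kg; max service T ≥ 201 °C; σ_y ≥ 60.6 MPa. Survivors: material C, material L.
Putting every candidate on a common basis:
  material C: E = 110.3 GPa, ρ = 8900 kg/m³
  material L: E = 203.0 GPa, ρ = 7893 kg/m³
  material L: M = 0.745×10⁻³
  material C: M = 0.539×10⁻³
Highest index: material L.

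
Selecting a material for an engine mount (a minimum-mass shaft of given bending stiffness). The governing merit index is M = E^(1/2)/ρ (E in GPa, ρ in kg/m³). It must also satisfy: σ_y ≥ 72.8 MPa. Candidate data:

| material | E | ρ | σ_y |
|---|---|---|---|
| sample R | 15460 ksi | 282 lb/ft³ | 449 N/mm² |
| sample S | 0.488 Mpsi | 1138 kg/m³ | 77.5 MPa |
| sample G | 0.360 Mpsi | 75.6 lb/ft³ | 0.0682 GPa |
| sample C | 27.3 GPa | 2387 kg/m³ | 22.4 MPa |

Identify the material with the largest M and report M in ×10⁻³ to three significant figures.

sample R, M = 2.29×10⁻³

Screen on constraints: σ_y ≥ 72.8 MPa. Survivors: sample R, sample S.
Putting every candidate on a common basis:
  sample R: E = 106.6 GPa, ρ = 4517 kg/m³
  sample S: E = 3.365 GPa, ρ = 1138 kg/m³
  sample R: M = 2.29×10⁻³
  sample S: M = 1.61×10⁻³
The maximum is for sample R.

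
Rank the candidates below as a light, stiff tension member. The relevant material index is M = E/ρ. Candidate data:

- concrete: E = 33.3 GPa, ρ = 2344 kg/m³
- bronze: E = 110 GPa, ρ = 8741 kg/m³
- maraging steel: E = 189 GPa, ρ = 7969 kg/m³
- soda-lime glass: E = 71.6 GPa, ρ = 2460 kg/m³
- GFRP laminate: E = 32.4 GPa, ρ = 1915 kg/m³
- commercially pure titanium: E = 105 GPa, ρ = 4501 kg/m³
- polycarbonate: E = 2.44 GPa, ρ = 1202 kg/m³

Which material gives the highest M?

soda-lime glass

Per-candidate index values:
  soda-lime glass: M = 29.1 MN·m/kg
  maraging steel: M = 23.7 MN·m/kg
  commercially pure titanium: M = 23.3 MN·m/kg
  GFRP laminate: M = 16.9 MN·m/kg
  concrete: M = 14.2 MN·m/kg
  bronze: M = 12.6 MN·m/kg
  polycarbonate: M = 2.03 MN·m/kg
The maximum is for soda-lime glass.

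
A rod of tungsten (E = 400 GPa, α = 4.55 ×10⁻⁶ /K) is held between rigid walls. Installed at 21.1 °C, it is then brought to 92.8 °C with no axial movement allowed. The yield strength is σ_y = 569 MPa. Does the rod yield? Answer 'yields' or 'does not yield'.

does not yield

ΔT = 71.70 K. Constrained thermal stress σ = E·α·ΔT = 400.0×10³ MPa × 4.55×10⁻⁶ × 71.70 = 130 MPa (compressive).
Compare to σ_y = 569 MPa: σ < σ_y, so it does not yield.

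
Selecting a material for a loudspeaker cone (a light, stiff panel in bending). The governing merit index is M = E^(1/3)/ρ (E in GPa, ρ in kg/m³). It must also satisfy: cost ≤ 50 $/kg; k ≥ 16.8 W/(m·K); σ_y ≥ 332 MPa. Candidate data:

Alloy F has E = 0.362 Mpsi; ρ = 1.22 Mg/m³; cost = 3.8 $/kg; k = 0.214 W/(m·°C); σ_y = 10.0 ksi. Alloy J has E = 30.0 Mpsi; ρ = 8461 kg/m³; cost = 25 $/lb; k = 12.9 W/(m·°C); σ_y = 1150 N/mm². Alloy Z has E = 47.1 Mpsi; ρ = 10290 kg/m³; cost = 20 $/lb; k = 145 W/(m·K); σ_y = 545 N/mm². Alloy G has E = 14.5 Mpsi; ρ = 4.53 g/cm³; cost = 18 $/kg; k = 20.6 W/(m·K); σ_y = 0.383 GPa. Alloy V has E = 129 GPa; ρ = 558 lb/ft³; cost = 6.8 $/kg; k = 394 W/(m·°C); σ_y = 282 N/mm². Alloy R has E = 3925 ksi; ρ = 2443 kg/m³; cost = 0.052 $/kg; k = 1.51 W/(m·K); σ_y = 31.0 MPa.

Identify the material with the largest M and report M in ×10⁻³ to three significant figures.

alloy G, M = 1.02×10⁻³

Screen on constraints: cost ≤ 50 $/kg; k ≥ 16.8 W/(m·K); σ_y ≥ 332 MPa. Survivors: alloy Z, alloy G.
In SI units:
  alloy Z: E = 324.7 GPa, ρ = 10290 kg/m³
  alloy G: E = 99.97 GPa, ρ = 4530 kg/m³
  alloy G: M = 1.02×10⁻³
  alloy Z: M = 0.668×10⁻³
Alloy G ranks first.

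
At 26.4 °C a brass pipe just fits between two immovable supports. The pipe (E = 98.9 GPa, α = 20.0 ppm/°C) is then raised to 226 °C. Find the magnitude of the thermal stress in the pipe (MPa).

395 MPa

ΔT = 199.6 K. Constrained thermal stress σ = E·α·ΔT = 98.90×10³ MPa × 20.0×10⁻⁶ × 199.6 = 395 MPa (compressive).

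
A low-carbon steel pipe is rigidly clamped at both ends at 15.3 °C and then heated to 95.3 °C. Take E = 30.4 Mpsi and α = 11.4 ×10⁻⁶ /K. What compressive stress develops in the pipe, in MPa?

191 MPa

E = 30.4 Mpsi = 209.6 GPa.
ΔT = 80.00 K. Constrained thermal stress σ = E·α·ΔT = 209.6×10³ MPa × 11.4×10⁻⁶ × 80.00 = 191 MPa (compressive).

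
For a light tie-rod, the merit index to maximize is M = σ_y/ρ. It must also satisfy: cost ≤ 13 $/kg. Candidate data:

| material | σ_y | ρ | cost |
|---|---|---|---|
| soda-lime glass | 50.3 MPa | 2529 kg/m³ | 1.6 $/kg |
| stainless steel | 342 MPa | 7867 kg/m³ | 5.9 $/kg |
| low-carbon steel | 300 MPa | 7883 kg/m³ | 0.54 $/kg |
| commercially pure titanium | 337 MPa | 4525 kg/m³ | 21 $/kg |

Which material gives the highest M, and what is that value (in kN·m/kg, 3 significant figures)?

Screen on constraints: cost ≤ 13 $/kg. Survivors: soda-lime glass, stainless steel, low-carbon steel.
Per-candidate index values:
  stainless steel: M = 43.5 kN·m/kg
  low-carbon steel: M = 38.1 kN·m/kg
  soda-lime glass: M = 19.9 kN·m/kg
The maximum is for stainless steel.

stainless steel, M = 43.5 kN·m/kg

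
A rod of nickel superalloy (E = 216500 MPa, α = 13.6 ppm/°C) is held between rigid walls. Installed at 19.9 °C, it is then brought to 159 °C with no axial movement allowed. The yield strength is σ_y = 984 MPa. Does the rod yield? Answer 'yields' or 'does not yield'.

does not yield

E = 216500 MPa = 216.5 GPa.
ΔT = 139.1 K. Constrained thermal stress σ = E·α·ΔT = 216.5×10³ MPa × 13.6×10⁻⁶ × 139.1 = 410 MPa (compressive).
Compare to σ_y = 984 MPa: σ < σ_y, so it does not yield.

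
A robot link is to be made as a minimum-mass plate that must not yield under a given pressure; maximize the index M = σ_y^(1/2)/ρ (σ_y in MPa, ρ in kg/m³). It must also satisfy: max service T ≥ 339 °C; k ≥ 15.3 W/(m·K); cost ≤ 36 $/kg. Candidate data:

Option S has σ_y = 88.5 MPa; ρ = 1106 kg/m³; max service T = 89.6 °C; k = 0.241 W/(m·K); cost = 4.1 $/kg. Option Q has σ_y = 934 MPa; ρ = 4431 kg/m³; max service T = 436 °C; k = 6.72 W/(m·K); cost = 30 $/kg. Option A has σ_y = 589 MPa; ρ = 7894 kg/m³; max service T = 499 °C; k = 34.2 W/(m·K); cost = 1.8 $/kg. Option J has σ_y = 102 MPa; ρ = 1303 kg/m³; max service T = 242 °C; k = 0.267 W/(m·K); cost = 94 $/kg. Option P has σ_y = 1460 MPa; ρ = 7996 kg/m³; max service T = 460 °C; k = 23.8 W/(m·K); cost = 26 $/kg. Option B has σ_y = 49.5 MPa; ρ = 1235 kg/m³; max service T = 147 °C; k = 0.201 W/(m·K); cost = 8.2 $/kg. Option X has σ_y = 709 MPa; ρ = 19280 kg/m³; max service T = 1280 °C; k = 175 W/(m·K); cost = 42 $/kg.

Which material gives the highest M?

option P

Screen on constraints: max service T ≥ 339 °C; k ≥ 15.3 W/(m·K); cost ≤ 36 $/kg. Survivors: option A, option P.
Evaluate M for each candidate:
  option P: M = 4.78×10⁻³
  option A: M = 3.07×10⁻³
Option P ranks first.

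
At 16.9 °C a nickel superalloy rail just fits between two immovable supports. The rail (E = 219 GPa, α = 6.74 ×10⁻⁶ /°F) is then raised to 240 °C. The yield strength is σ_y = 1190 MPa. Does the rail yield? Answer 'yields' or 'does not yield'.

α = 6.74×10⁻⁶/°F × 9/5 = 12.1×10⁻⁶/K.
ΔT = 223.1 K. Constrained thermal stress σ = E·α·ΔT = 219.0×10³ MPa × 12.1×10⁻⁶ × 223.1 = 593 MPa (compressive).
Compare to σ_y = 1190 MPa: σ < σ_y, so it does not yield.

does not yield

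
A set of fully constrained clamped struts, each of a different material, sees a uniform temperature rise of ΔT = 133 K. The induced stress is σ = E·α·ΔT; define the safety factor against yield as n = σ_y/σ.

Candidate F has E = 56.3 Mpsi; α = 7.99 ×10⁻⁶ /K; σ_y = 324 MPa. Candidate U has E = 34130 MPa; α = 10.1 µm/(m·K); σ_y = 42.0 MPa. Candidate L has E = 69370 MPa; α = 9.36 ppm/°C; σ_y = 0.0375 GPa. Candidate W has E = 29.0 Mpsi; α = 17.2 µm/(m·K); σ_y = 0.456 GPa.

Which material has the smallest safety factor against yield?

Per material, after unit conversion:
  candidate F: E = 388.2, α = 7.99, σ_y = 324.0 → σ = 413 MPa, n = 0.785
  candidate U: E = 34.13, α = 10.1, σ_y = 42.00 → σ = 45.8 MPa, n = 0.916
  candidate L: E = 69.37, α = 9.36, σ_y = 37.50 → σ = 86.4 MPa, n = 0.434
  candidate W: E = 199.9, α = 17.2, σ_y = 456.0 → σ = 457 MPa, n = 0.997
The minimum is candidate L at n = 0.434.

candidate L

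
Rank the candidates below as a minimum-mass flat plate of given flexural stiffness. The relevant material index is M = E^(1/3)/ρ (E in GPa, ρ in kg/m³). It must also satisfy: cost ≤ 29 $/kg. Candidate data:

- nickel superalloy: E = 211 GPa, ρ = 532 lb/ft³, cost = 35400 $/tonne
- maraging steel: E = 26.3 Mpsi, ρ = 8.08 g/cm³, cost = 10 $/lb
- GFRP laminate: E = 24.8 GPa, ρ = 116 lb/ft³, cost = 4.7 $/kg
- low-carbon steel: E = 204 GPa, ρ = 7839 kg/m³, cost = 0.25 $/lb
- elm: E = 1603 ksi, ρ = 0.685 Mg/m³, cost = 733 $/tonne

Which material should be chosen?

Screen on constraints: cost ≤ 29 $/kg. Survivors: maraging steel, GFRP laminate, low-carbon steel, elm.
Putting every candidate on a common basis:
  maraging steel: E = 181.3 GPa, ρ = 8080 kg/m³
  GFRP laminate: E = 24.80 GPa, ρ = 1858 kg/m³
  low-carbon steel: E = 204.0 GPa, ρ = 7839 kg/m³
  elm: E = 11.05 GPa, ρ = 685.0 kg/m³
  elm: M = 3.25×10⁻³
  GFRP laminate: M = 1.57×10⁻³
  low-carbon steel: M = 0.751×10⁻³
  maraging steel: M = 0.701×10⁻³
Elm has the largest M.

elm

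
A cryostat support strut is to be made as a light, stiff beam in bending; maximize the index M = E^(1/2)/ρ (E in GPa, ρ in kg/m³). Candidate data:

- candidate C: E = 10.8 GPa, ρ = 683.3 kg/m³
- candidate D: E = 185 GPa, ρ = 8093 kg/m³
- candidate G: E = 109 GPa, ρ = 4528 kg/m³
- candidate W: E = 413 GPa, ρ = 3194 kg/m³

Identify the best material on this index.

candidate W

Evaluate M for each candidate:
  candidate W: M = 6.36×10⁻³
  candidate C: M = 4.81×10⁻³
  candidate G: M = 2.31×10⁻³
  candidate D: M = 1.68×10⁻³
Candidate W ranks first.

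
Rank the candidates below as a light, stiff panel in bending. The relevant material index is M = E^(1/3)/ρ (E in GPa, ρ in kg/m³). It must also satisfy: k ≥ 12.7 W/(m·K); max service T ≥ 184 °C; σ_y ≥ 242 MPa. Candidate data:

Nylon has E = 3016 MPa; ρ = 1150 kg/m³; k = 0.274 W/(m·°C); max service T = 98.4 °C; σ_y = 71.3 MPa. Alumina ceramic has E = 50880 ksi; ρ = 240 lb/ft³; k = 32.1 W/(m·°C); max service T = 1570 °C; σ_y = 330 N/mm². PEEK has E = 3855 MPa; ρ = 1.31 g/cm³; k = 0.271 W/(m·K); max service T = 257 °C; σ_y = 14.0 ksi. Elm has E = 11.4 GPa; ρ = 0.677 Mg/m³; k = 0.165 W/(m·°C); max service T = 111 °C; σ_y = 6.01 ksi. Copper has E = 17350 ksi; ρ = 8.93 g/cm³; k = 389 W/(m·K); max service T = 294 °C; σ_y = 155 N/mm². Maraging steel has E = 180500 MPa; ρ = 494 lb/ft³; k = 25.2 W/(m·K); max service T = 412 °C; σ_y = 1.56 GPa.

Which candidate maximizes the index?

alumina ceramic

Screen on constraints: k ≥ 12.7 W/(m·K); max service T ≥ 184 °C; σ_y ≥ 242 MPa. Survivors: alumina ceramic, maraging steel.
In SI units:
  alumina ceramic: E = 350.8 GPa, ρ = 3844 kg/m³
  maraging steel: E = 180.5 GPa, ρ = 7913 kg/m³
  alumina ceramic: M = 1.83×10⁻³
  maraging steel: M = 0.714×10⁻³
Alumina ceramic has the largest M.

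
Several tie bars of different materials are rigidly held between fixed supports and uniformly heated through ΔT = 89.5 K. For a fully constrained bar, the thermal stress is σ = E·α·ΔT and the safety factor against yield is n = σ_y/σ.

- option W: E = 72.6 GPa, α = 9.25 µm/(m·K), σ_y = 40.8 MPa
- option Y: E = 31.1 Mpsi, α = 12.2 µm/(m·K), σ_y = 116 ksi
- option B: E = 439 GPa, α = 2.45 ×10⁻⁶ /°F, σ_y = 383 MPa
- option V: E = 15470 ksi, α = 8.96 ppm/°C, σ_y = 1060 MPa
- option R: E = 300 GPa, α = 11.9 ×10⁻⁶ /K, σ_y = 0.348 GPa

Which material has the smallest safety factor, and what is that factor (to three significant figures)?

Per material, after unit conversion:
  option W: E = 72.60, α = 9.25, σ_y = 40.80 → σ = 60.1 MPa, n = 0.679
  option Y: E = 214.4, α = 12.2, σ_y = 799.8 → σ = 234 MPa, n = 3.42
  option B: E = 439.0, α = 4.41, σ_y = 383.0 → σ = 173 MPa, n = 2.21
  option V: E = 106.7, α = 8.96, σ_y = 1060 → σ = 85.5 MPa, n = 12.4
  option R: E = 300.0, α = 11.9, σ_y = 348.0 → σ = 320 MPa, n = 1.09
Smallest n: option W with n = 0.679.

option W, n = 0.679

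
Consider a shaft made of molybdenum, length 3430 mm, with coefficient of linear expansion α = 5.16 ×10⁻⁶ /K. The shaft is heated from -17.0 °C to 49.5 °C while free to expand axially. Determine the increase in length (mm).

1.18 mm

ΔT = 49.5 − (-17.0) = 66.50 K.
ΔL = α·L₀·ΔT = 5.16×10⁻⁶ × 3430 mm × 66.50 K = 1.18 mm.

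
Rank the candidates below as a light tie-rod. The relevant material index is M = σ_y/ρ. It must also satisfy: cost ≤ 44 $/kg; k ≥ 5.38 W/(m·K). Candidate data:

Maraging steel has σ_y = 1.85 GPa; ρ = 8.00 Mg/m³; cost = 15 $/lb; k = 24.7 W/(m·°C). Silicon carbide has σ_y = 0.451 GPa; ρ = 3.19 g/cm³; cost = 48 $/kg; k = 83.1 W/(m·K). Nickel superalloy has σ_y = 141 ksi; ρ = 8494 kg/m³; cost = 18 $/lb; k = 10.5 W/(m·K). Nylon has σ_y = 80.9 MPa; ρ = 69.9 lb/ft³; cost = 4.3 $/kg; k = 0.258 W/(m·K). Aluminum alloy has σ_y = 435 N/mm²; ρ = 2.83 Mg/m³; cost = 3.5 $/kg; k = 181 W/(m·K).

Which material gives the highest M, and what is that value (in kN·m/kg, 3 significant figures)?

Screen on constraints: cost ≤ 44 $/kg; k ≥ 5.38 W/(m·K). Survivors: maraging steel, nickel superalloy, aluminum alloy.
After converting to SI:
  maraging steel: σ_y = 1850 MPa, ρ = 8000 kg/m³
  nickel superalloy: σ_y = 972.2 MPa, ρ = 8494 kg/m³
  aluminum alloy: σ_y = 435.0 MPa, ρ = 2830 kg/m³
  maraging steel: M = 231 kN·m/kg
  aluminum alloy: M = 154 kN·m/kg
  nickel superalloy: M = 114 kN·m/kg
Maraging steel has the largest M.

maraging steel, M = 231 kN·m/kg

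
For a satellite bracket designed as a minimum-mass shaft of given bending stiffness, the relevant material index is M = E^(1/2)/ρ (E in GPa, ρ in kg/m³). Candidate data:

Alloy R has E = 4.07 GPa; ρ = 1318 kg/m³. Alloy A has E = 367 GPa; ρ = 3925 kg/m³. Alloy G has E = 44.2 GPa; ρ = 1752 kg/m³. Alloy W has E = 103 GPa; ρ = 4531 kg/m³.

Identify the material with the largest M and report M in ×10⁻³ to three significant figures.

Computing M directly (units already consistent):
  alloy A: M = 4.88×10⁻³
  alloy G: M = 3.79×10⁻³
  alloy W: M = 2.24×10⁻³
  alloy R: M = 1.53×10⁻³
Highest index: alloy A.

alloy A, M = 4.88×10⁻³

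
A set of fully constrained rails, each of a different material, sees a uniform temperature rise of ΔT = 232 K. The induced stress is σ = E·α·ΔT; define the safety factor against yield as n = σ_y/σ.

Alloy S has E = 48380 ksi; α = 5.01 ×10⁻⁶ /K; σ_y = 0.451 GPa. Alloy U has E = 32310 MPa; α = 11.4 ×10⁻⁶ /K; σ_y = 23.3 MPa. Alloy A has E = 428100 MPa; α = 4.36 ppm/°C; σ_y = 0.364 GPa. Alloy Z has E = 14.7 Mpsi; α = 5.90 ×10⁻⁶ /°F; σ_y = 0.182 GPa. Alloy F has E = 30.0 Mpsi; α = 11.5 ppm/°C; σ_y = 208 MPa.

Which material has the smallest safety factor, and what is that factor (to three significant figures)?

alloy U, n = 0.273

With everything in SI (GPa, ×10⁻⁶/K, MPa):
  alloy S: E = 333.6, α = 5.01, σ_y = 451.0 → σ = 388 MPa, n = 1.16
  alloy U: E = 32.31, α = 11.4, σ_y = 23.30 → σ = 85.5 MPa, n = 0.273
  alloy A: E = 428.1, α = 4.36, σ_y = 364.0 → σ = 433 MPa, n = 0.841
  alloy Z: E = 101.4, α = 10.6, σ_y = 182.0 → σ = 250 MPa, n = 0.729
  alloy F: E = 206.8, α = 11.5, σ_y = 208.0 → σ = 552 MPa, n = 0.377
Smallest n: alloy U with n = 0.273.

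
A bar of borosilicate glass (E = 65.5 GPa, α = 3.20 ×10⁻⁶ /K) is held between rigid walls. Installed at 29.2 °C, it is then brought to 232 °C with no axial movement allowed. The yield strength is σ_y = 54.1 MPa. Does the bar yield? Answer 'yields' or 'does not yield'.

ΔT = 202.8 K. Constrained thermal stress σ = E·α·ΔT = 65.50×10³ MPa × 3.20×10⁻⁶ × 202.8 = 42.5 MPa (compressive).
Compare to σ_y = 54.1 MPa: σ < σ_y, so it does not yield.

does not yield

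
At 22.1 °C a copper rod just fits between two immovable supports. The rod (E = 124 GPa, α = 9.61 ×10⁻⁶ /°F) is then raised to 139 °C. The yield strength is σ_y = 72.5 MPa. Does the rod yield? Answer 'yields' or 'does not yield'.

α = 9.61×10⁻⁶/°F × 9/5 = 17.3×10⁻⁶/K.
ΔT = 116.9 K. Constrained thermal stress σ = E·α·ΔT = 124.0×10³ MPa × 17.3×10⁻⁶ × 116.9 = 251 MPa (compressive).
Compare to σ_y = 72.5 MPa: σ ≥ σ_y, so it yields.

yields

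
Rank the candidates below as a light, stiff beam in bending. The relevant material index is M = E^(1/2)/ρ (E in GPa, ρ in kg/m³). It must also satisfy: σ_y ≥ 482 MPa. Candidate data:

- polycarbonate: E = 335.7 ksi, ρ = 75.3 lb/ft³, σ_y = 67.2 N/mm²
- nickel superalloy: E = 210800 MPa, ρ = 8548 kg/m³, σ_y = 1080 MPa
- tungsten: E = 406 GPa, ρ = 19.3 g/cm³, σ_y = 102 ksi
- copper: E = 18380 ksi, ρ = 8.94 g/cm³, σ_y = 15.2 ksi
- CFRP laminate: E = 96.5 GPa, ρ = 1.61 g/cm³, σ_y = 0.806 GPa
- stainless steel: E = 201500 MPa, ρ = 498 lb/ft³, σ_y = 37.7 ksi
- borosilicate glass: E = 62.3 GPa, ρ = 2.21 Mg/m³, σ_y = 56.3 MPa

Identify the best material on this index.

Screen on constraints: σ_y ≥ 482 MPa. Survivors: nickel superalloy, tungsten, CFRP laminate.
In SI units:
  nickel superalloy: E = 210.8 GPa, ρ = 8548 kg/m³
  tungsten: E = 406.0 GPa, ρ = 19300 kg/m³
  CFRP laminate: E = 96.50 GPa, ρ = 1610 kg/m³
  CFRP laminate: M = 6.10×10⁻³
  nickel superalloy: M = 1.70×10⁻³
  tungsten: M = 1.04×10⁻³
Highest index: CFRP laminate.

CFRP laminate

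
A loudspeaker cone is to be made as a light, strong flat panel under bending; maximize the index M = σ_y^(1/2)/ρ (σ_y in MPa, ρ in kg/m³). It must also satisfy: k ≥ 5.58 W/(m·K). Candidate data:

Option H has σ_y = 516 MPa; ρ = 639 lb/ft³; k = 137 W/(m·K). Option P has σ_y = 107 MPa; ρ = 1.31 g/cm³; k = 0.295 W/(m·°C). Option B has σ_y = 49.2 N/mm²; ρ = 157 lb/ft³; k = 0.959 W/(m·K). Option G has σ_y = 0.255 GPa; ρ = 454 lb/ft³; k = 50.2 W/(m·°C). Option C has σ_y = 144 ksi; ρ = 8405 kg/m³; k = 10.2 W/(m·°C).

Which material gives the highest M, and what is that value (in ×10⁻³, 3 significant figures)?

option C, M = 3.75×10⁻³

Screen on constraints: k ≥ 5.58 W/(m·K). Survivors: option H, option G, option C.
Convert each candidate to consistent units, then evaluate M:
  option H: σ_y = 516.0 MPa, ρ = 10240 kg/m³
  option G: σ_y = 255.0 MPa, ρ = 7272 kg/m³
  option C: σ_y = 992.8 MPa, ρ = 8405 kg/m³
  option C: M = 3.75×10⁻³
  option H: M = 2.22×10⁻³
  option G: M = 2.20×10⁻³
The maximum is for option C.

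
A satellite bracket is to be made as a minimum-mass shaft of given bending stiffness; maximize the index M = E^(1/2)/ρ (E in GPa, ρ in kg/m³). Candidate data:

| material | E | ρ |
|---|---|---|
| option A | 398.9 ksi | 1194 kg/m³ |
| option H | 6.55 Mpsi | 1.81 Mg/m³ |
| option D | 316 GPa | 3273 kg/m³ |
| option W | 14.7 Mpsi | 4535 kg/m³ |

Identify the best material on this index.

option D

Normalizing units and computing the index:
  option A: E = 2.750 GPa, ρ = 1194 kg/m³
  option H: E = 45.16 GPa, ρ = 1810 kg/m³
  option D: E = 316.0 GPa, ρ = 3273 kg/m³
  option W: E = 101.4 GPa, ρ = 4535 kg/m³
  option D: M = 5.43×10⁻³
  option H: M = 3.71×10⁻³
  option W: M = 2.22×10⁻³
  option A: M = 1.39×10⁻³
Option D has the largest M.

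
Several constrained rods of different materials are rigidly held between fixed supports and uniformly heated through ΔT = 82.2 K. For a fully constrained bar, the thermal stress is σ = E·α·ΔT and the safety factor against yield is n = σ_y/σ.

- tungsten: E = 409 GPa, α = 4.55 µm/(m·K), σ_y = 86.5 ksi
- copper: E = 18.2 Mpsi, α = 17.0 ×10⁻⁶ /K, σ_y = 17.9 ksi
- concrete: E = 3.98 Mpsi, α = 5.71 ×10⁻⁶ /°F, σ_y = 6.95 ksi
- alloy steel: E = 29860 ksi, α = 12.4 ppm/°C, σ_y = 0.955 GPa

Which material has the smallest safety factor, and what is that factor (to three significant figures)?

Converting E to GPa, α to ×10⁻⁶/K, σ_y to MPa, then σ and n for each:
  tungsten: E = 409.0, α = 4.55, σ_y = 596.4 → σ = 153 MPa, n = 3.90
  copper: E = 125.5, α = 17.0, σ_y = 123.4 → σ = 175 MPa, n = 0.704
  concrete: E = 27.44, α = 10.3, σ_y = 47.92 → σ = 23.2 MPa, n = 2.07
  alloy steel: E = 205.9, α = 12.4, σ_y = 955.0 → σ = 210 MPa, n = 4.55
Smallest n: copper with n = 0.704.

copper, n = 0.704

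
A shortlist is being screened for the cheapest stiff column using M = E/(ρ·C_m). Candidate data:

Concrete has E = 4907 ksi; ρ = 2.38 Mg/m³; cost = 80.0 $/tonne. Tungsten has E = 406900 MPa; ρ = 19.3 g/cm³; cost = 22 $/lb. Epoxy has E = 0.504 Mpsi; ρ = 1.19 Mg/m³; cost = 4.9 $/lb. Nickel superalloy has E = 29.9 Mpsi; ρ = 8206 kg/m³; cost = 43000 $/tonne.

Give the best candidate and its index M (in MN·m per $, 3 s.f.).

concrete, M = 178 MN·m per $

After converting to SI:
  concrete: E = 33.83 GPa, ρ = 2380 kg/m³, cost = 0.08000 $/kg
  tungsten: E = 406.9 GPa, ρ = 19300 kg/m³, cost = 48.50 $/kg
  epoxy: E = 3.475 GPa, ρ = 1190 kg/m³, cost = 10.80 $/kg
  nickel superalloy: E = 206.2 GPa, ρ = 8206 kg/m³, cost = 43.00 $/kg
  concrete: M = 178 MN·m per $
  nickel superalloy: M = 0.584 MN·m per $
  tungsten: M = 0.435 MN·m per $
  epoxy: M = 0.270 MN·m per $
The maximum is for concrete.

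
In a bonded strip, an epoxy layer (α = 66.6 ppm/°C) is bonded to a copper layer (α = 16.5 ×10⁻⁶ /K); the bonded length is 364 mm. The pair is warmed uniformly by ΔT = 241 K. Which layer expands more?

α(epoxy) = 66.6×10⁻⁶/K vs α(copper) = 16.5×10⁻⁶/K.
Higher α expands more for the same ΔT: epoxy.

epoxy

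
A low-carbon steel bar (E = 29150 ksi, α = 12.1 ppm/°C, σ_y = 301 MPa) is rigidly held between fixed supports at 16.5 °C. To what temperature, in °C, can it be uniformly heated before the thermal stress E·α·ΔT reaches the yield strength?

140 °C

E = 29150 ksi = 201.0 GPa.
E·α·ΔT = 301.0 MPa ⇒ ΔT = 301.0 / (201.0×10³ × 12.1×10⁻⁶) = 123.8 K.
T = 16.5 + 123.8 = 140.3 °C.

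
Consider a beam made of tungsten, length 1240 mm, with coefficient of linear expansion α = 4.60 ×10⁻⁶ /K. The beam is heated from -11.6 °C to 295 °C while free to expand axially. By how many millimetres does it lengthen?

ΔT = 295 − (-11.6) = 306.6 K.
ΔL = α·L₀·ΔT = 4.60×10⁻⁶ × 1240 mm × 306.6 K = 1.75 mm.

1.75 mm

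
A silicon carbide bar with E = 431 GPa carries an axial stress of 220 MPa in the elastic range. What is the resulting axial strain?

ε = σ/E = 220 / 431000 = 5.10×10⁻⁴.

5.10×10⁻⁴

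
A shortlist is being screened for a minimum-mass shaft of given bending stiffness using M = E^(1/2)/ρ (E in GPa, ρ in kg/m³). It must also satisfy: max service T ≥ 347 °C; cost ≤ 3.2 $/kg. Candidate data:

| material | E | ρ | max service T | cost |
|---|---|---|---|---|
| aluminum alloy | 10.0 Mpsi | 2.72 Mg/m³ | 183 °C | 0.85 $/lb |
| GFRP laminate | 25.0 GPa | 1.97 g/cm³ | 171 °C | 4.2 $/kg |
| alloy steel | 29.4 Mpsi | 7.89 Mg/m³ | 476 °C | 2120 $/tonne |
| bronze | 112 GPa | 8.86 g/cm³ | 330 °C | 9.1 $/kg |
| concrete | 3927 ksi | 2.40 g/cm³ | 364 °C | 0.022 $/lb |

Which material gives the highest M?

Screen on constraints: max service T ≥ 347 °C; cost ≤ 3.2 $/kg. Survivors: alloy steel, concrete.
Putting every candidate on a common basis:
  alloy steel: E = 202.7 GPa, ρ = 7890 kg/m³
  concrete: E = 27.08 GPa, ρ = 2400 kg/m³
  concrete: M = 2.17×10⁻³
  alloy steel: M = 1.80×10⁻³
The maximum is for concrete.

concrete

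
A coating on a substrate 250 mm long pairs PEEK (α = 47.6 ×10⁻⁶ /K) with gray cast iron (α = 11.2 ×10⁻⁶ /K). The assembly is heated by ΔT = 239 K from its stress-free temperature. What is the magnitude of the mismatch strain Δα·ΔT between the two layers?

8.70×10⁻³

Δα = |47.6 − 11.2|×10⁻⁶/K = 36.4×10⁻⁶/K.
Mismatch strain = Δα·ΔT = 36.4×10⁻⁶ × 239.0 = 8.70×10⁻³.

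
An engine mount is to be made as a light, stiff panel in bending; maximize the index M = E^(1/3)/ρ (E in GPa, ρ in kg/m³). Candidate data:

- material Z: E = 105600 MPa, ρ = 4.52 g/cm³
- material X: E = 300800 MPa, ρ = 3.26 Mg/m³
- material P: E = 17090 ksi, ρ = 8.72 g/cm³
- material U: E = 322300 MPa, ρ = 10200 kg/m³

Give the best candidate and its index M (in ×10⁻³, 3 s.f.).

material X, M = 2.06×10⁻³

Putting every candidate on a common basis:
  material Z: E = 105.6 GPa, ρ = 4520 kg/m³
  material X: E = 300.8 GPa, ρ = 3260 kg/m³
  material P: E = 117.8 GPa, ρ = 8720 kg/m³
  material U: E = 322.3 GPa, ρ = 10200 kg/m³
  material X: M = 2.06×10⁻³
  material Z: M = 1.05×10⁻³
  material U: M = 0.672×10⁻³
  material P: M = 0.562×10⁻³
Material X ranks first.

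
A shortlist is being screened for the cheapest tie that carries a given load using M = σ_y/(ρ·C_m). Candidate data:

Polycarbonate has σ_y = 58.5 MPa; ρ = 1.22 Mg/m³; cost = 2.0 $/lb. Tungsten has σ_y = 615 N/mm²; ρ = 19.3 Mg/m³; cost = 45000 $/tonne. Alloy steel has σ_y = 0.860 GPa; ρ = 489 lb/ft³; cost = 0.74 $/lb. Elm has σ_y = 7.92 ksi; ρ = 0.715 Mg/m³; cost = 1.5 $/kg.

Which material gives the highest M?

After converting to SI:
  polycarbonate: σ_y = 58.50 MPa, ρ = 1220 kg/m³, cost = 4.409 $/kg
  tungsten: σ_y = 615.0 MPa, ρ = 19300 kg/m³, cost = 45.00 $/kg
  alloy steel: σ_y = 860.0 MPa, ρ = 7833 kg/m³, cost = 1.631 $/kg
  elm: σ_y = 54.61 MPa, ρ = 715.0 kg/m³, cost = 1.500 $/kg
  alloy steel: M = 67.3 kN·m per $
  elm: M = 50.9 kN·m per $
  polycarbonate: M = 10.9 kN·m per $
  tungsten: M = 0.708 kN·m per $
Highest index: alloy steel.

alloy steel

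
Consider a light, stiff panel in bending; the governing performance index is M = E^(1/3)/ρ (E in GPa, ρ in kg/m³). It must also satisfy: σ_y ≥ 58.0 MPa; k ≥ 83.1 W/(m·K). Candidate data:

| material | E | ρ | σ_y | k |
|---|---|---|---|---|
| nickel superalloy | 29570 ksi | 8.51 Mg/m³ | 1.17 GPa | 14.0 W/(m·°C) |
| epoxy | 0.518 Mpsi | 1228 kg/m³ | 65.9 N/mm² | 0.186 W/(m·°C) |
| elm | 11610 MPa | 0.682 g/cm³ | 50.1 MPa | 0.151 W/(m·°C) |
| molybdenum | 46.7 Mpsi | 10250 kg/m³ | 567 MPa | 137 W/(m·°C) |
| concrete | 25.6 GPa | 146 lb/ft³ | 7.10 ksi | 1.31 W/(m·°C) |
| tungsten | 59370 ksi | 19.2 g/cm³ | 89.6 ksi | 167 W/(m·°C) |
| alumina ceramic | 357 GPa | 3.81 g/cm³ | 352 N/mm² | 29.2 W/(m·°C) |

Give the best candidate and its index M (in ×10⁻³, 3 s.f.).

molybdenum, M = 0.669×10⁻³

Screen on constraints: σ_y ≥ 58.0 MPa; k ≥ 83.1 W/(m·K). Survivors: molybdenum, tungsten.
Putting every candidate on a common basis:
  molybdenum: E = 322.0 GPa, ρ = 10250 kg/m³
  tungsten: E = 409.3 GPa, ρ = 19200 kg/m³
  molybdenum: M = 0.669×10⁻³
  tungsten: M = 0.387×10⁻³
Molybdenum has the largest M.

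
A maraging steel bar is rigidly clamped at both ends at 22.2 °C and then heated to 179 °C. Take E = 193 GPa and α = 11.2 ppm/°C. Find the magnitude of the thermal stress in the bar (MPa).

ΔT = 156.8 K. Constrained thermal stress σ = E·α·ΔT = 193.0×10³ MPa × 11.2×10⁻⁶ × 156.8 = 339 MPa (compressive).

339 MPa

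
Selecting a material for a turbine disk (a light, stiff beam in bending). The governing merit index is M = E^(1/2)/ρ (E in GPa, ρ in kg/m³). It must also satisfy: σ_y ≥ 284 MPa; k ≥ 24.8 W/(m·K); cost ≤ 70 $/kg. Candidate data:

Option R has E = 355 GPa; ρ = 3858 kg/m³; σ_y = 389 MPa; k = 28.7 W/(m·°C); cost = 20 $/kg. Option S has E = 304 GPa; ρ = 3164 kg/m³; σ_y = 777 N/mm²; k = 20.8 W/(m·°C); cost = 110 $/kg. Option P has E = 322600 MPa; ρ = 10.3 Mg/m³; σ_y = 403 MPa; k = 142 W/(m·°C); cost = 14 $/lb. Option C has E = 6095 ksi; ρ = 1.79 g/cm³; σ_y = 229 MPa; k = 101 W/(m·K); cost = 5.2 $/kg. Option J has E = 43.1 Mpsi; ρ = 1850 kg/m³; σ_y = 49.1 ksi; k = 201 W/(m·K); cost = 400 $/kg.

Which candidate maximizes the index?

Screen on constraints: σ_y ≥ 284 MPa; k ≥ 24.8 W/(m·K); cost ≤ 70 $/kg. Survivors: option R, option P.
Normalizing units and computing the index:
  option R: E = 355.0 GPa, ρ = 3858 kg/m³
  option P: E = 322.6 GPa, ρ = 10300 kg/m³
  option R: M = 4.88×10⁻³
  option P: M = 1.74×10⁻³
Option R has the largest M.

option R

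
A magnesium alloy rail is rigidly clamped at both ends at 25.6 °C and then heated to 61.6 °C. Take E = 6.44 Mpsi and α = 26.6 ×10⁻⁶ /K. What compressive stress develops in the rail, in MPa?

E = 6.44 Mpsi = 44.40 GPa.
ΔT = 36.00 K. Constrained thermal stress σ = E·α·ΔT = 44.40×10³ MPa × 26.6×10⁻⁶ × 36.00 = 42.5 MPa (compressive).

42.5 MPa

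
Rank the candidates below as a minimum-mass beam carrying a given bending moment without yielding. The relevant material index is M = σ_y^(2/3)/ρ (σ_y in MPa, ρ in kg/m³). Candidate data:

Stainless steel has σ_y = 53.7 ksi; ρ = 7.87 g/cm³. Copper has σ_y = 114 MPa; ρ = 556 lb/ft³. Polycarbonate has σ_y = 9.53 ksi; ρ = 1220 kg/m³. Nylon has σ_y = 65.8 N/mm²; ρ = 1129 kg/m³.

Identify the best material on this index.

Convert each candidate to consistent units, then evaluate M:
  stainless steel: σ_y = 370.2 MPa, ρ = 7870 kg/m³
  copper: σ_y = 114.0 MPa, ρ = 8906 kg/m³
  polycarbonate: σ_y = 65.71 MPa, ρ = 1220 kg/m³
  nylon: σ_y = 65.80 MPa, ρ = 1129 kg/m³
  nylon: M = 14.4×10⁻³
  polycarbonate: M = 13.3×10⁻³
  stainless steel: M = 6.55×10⁻³
  copper: M = 2.64×10⁻³
Highest index: nylon.

nylon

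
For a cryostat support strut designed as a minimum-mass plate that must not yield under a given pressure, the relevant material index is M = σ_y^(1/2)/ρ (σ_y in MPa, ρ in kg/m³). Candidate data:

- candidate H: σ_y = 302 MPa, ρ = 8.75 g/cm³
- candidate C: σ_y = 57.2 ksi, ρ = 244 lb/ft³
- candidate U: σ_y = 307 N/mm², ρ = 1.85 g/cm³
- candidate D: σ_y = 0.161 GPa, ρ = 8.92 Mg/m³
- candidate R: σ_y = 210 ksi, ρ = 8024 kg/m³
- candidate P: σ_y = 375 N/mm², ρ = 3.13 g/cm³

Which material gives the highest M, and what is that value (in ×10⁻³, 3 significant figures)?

candidate U, M = 9.47×10⁻³

Normalizing units and computing the index:
  candidate H: σ_y = 302.0 MPa, ρ = 8750 kg/m³
  candidate C: σ_y = 394.4 MPa, ρ = 3909 kg/m³
  candidate U: σ_y = 307.0 MPa, ρ = 1850 kg/m³
  candidate D: σ_y = 161.0 MPa, ρ = 8920 kg/m³
  candidate R: σ_y = 1448 MPa, ρ = 8024 kg/m³
  candidate P: σ_y = 375.0 MPa, ρ = 3130 kg/m³
  candidate U: M = 9.47×10⁻³
  candidate P: M = 6.19×10⁻³
  candidate C: M = 5.08×10⁻³
  candidate R: M = 4.74×10⁻³
  candidate H: M = 1.99×10⁻³
  candidate D: M = 1.42×10⁻³
Candidate U ranks first.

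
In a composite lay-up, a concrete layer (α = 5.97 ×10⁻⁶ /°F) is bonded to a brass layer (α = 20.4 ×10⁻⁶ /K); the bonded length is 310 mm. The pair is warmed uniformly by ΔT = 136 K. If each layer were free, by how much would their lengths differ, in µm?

407 µm

concrete: α = 5.97×10⁻⁶/°F × 9/5 = 10.7×10⁻⁶/K.
Δα = |10.7 − 20.4|×10⁻⁶/K = 9.65×10⁻⁶/K.
ΔL_mismatch = Δα·L·ΔT = 9.65×10⁻⁶ × 310.0 mm × 136.0 K = 407 µm.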